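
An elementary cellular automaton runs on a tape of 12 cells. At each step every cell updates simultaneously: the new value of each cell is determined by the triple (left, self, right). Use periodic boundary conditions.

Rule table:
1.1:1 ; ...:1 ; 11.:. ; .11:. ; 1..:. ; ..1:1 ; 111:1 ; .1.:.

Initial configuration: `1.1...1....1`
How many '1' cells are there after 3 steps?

5

step 1: .1..11..111.
step 2: 1..1...1.1..
step 3: ..1..11.1..1
count of 1: 5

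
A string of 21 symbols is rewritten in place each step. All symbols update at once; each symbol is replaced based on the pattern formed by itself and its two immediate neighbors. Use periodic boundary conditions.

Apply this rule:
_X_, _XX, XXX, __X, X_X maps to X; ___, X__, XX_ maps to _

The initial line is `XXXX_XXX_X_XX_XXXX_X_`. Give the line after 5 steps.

XXX_XXXX_XXXX_XXXXXX_

step 1: XXX_XXX_XXXX_XXXX_XXX
step 2: XX_XXX_XXXX_XXXX_XXXX
step 3: X_XXX_XXXX_XXXX_XXXXX
step 4: _XXX_XXXX_XXXX_XXXXXX
step 5: XXX_XXXX_XXXX_XXXXXX_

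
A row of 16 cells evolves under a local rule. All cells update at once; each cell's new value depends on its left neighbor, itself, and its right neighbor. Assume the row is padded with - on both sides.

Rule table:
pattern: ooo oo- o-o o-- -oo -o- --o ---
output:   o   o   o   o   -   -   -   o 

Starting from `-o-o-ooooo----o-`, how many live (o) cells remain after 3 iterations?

11

--o-o-ooooooo--o
o--o-o-ooooooo--
-o--o-o-oooooooo
count of o: 11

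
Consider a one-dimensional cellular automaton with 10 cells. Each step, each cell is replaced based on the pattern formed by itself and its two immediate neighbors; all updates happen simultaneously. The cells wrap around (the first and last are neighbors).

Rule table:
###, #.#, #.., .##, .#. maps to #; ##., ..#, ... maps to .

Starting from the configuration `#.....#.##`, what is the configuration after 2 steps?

###...###.

step 1: .#....####
step 2: ###...###.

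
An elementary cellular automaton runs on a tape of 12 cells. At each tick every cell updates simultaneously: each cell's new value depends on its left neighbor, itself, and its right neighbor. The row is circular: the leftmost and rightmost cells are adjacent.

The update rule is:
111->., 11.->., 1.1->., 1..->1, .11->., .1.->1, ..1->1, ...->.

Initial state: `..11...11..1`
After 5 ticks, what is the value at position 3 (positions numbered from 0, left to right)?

11..1.1..111
..111.111...
.1.......1..
111.....111.
...1...1....
position 3 holds 1

1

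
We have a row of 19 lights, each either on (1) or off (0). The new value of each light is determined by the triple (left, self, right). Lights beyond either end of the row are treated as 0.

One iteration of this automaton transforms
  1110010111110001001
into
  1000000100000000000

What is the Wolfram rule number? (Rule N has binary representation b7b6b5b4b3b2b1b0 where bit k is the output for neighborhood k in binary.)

position 1: 111 → 0  (bit 7 = 0)
position 2: 110 → 0  (bit 6 = 0)
position 6: 101 → 0  (bit 5 = 0)
position 3: 100 → 0  (bit 4 = 0)
position 0: 011 → 1  (bit 3 = 1)
position 5: 010 → 0  (bit 2 = 0)
position 4: 001 → 0  (bit 1 = 0)
position 13: 000 → 0  (bit 0 = 0)
bits b7..b0 = 00001000 = 8

8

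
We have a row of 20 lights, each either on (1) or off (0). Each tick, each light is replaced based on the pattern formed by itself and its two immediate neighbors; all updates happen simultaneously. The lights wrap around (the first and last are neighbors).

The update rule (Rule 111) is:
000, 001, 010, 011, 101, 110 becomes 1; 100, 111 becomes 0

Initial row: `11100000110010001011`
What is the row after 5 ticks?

00101111110110111110
11111000011111100010
10001011110000101111
10111110010111111000
11100010111100001011

11100010111100001011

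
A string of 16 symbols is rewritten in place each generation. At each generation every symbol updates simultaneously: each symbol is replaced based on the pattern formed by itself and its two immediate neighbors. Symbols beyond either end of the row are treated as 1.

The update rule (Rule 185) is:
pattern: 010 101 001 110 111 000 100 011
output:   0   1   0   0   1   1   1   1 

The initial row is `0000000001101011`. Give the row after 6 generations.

1110101011111111

1111111101010111
1111111010101111
1111110101011111
1111101010111111
1111010101111111
1110101011111111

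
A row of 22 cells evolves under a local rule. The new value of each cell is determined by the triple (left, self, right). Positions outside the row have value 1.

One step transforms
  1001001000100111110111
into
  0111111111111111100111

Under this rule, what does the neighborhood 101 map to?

0

At position 18 the neighborhood is 101; the next row has 0 there.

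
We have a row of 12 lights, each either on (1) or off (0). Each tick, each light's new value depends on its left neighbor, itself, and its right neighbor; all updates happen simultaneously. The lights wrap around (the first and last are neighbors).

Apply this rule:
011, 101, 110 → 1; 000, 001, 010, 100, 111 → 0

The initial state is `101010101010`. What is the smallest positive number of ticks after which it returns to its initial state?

2

tick 1: 010101010101
tick 2: 101010101010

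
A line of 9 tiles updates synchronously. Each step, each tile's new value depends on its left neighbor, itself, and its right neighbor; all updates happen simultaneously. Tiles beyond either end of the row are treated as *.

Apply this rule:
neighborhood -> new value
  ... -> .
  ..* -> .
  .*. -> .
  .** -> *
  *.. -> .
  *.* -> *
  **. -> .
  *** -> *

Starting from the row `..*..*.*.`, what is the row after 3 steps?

......*.*
.......**
.......**

.......**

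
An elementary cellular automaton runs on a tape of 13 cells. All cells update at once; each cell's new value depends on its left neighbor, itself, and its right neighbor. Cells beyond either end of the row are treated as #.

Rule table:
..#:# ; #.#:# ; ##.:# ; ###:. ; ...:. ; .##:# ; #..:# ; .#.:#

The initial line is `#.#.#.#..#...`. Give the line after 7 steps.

...####..####

###########.#
..........###
#........##..
##......#####
.##....##....
####..####..#
...####..####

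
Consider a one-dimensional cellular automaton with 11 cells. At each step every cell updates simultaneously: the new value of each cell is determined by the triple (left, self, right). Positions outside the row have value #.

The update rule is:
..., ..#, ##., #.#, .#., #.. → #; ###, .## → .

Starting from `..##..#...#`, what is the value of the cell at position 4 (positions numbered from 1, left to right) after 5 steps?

step 1: ##.#######.
step 2: .##......##
step 3: #.#######..
step 4: ##......###
step 5: .#######...
position 4 holds #

#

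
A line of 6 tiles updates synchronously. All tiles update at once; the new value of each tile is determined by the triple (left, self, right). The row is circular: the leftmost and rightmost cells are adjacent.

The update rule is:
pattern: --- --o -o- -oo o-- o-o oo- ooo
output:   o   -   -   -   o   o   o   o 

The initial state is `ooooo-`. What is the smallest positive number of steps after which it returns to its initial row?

6

step 1: -ooooo
step 2: o-oooo
step 3: oo-ooo
step 4: ooo-oo
step 5: oooo-o
step 6: ooooo-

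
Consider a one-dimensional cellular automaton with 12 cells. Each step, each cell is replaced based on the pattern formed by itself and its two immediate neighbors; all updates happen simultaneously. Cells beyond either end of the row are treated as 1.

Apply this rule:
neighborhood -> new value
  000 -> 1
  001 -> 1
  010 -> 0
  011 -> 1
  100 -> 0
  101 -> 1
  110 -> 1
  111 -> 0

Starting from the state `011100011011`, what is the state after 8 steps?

step 1: 110101111110
step 2: 011011000011
step 3: 111111011110
step 4: 000001110011
step 5: 011111010110
step 6: 110001101111
step 7: 010111111000
step 8: 101100001011

101100001011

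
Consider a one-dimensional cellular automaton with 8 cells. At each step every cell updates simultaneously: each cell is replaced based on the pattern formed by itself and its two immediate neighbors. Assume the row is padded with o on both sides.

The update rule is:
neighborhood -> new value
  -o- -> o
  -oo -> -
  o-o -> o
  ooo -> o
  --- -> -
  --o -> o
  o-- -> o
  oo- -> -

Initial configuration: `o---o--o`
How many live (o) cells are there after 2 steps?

6

-o-oooo-
ooo-oo-o
count of o: 6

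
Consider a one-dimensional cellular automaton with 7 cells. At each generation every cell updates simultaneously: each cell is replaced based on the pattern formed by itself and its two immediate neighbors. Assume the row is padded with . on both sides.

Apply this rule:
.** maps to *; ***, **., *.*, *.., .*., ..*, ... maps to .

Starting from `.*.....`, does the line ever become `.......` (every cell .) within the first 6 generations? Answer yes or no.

.......
all cells are . at generation 1

yes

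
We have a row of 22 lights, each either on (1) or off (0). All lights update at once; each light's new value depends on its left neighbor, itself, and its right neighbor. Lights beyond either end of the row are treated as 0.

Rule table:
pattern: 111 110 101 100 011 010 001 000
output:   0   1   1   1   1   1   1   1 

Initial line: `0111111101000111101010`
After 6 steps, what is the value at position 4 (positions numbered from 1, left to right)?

1100000111111100111111
1111111100000111100001
1000000111111100111111
1111111100000111100001  (repeats step 2; period 2)
step 6: 1111111100000111100001
position 4 holds 1

1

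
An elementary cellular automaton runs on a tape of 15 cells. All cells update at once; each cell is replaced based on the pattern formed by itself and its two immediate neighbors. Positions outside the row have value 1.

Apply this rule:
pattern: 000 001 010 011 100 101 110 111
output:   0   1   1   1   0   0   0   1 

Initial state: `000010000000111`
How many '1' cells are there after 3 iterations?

8

iteration 1: 000110000001111
iteration 2: 001100000011111
iteration 3: 011000000111111
count of 1: 8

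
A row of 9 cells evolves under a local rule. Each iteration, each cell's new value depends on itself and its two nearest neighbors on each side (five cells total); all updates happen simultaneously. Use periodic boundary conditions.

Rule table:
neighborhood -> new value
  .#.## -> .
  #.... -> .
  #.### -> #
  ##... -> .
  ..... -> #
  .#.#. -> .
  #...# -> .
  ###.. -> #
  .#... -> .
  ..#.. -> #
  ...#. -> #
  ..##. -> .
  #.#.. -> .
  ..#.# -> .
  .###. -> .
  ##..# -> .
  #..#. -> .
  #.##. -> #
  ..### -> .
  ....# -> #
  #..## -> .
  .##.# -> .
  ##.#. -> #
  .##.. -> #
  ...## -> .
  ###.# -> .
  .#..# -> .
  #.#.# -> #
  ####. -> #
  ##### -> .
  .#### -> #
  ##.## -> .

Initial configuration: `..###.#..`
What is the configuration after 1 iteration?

#....#...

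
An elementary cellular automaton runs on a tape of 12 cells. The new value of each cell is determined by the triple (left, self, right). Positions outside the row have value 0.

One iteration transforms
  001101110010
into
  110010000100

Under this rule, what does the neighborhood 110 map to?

At position 3 the neighborhood is 110; the next row has 0 there.

0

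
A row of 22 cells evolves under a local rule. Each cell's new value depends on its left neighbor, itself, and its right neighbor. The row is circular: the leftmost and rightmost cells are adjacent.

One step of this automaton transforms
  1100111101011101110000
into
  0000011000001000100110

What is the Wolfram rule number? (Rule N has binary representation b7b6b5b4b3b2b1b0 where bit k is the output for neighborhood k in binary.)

position 5: 111 → 1  (bit 7 = 1)
position 1: 110 → 0  (bit 6 = 0)
position 8: 101 → 0  (bit 5 = 0)
position 2: 100 → 0  (bit 4 = 0)
position 0: 011 → 0  (bit 3 = 0)
position 9: 010 → 0  (bit 2 = 0)
position 3: 001 → 0  (bit 1 = 0)
position 19: 000 → 1  (bit 0 = 1)
bits b7..b0 = 10000001 = 129

129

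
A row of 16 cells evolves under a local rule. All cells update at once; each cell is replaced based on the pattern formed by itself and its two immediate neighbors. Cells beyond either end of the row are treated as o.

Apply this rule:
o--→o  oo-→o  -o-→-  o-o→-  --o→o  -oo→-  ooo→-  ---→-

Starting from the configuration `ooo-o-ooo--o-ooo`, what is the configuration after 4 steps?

step 1: --o-----ooo-----
step 2: oo-o---o--oo---o
step 3: -o--o-o-oo-oo-o-
step 4: --oo-----o--o---

--oo-----o--o---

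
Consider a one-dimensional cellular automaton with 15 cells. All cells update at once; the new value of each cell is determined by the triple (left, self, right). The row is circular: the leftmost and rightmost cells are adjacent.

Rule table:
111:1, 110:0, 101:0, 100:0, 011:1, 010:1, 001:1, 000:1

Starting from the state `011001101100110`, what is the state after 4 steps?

011001100110110

110011001001100
100110011011001
001100110010011
011001100110110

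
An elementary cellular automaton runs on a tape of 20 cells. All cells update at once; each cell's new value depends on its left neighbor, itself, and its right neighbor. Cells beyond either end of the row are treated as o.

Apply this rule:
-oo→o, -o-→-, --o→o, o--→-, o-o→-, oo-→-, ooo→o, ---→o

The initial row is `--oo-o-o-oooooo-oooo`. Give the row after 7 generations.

generation 1: -oo------ooooo--oooo
generation 2: -o--ooooooooo--ooooo
generation 3: ---ooooooooo--oooooo
generation 4: -oooooooooo--ooooooo
generation 5: -ooooooooo--oooooooo
generation 6: -oooooooo--ooooooooo
generation 7: -ooooooo--oooooooooo

-ooooooo--oooooooooo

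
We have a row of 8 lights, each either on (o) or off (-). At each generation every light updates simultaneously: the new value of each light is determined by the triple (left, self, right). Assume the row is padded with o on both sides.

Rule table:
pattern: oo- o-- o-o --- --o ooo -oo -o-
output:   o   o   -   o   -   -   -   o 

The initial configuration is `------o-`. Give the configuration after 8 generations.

ooooo-o-
----o-o-
ooo-o-o-
--o-o-o-
o-o-o-o-
o-o-o-o-  (fixed point — unchanged through generation 8)

o-o-o-o-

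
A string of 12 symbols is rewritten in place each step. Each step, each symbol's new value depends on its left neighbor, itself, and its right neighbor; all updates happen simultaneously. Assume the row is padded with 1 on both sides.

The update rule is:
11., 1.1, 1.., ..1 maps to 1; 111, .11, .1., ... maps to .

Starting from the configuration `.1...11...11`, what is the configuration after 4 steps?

1.1.1.11.1..
11.1.1.11.11
.11.1.1.11..
1.11.1.1.111

1.11.1.1.111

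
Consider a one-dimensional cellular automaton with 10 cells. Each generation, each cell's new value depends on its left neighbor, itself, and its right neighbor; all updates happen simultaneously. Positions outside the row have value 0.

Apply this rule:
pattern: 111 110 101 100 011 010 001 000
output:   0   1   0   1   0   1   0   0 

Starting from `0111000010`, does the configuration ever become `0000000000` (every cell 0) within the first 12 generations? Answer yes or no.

no

generation 1: 0001100011
generation 2: 0000110001
generation 3: 0000011001
generation 4: 0000001101
generation 5: 0000000101
generation 6: 0000000101  (fixed point — unchanged through generation 12)
generation 12 is 0000000101, still not uniform 0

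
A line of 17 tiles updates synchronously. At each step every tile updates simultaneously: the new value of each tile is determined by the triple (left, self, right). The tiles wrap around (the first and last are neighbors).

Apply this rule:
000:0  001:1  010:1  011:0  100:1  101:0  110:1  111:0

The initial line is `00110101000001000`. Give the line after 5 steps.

01011011011011000

01010101100011100
11010100110100110
01010111010111010
11010001010001011
01011011011011000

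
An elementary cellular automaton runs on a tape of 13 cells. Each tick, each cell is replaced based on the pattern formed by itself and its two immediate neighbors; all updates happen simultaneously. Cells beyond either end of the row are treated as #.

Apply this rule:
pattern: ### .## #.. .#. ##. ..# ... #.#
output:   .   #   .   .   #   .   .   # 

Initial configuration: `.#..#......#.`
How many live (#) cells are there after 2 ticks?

2

#...........#
#...........#
count of #: 2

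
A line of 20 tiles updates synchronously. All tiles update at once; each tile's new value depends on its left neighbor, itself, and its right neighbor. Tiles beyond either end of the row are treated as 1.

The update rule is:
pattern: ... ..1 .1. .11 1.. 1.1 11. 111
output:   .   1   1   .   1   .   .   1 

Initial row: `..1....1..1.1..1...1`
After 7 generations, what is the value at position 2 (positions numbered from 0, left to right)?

1

1111..11111.11111.1.
111.11.111...111..1.
11......1.1.1.1.111.
1.1....11.1.1.1..1..
..11..1...1.1.111111
11..1111.11.1..11111
1.11.11.....111.1111
position 2 holds 1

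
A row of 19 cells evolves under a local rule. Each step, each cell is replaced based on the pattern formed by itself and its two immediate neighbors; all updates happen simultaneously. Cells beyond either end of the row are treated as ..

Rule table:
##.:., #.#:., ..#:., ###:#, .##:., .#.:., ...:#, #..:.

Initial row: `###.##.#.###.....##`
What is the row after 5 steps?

####....##.....###.

.#........#..###...
...######.....#..##
##..####..###......
.....##....#..#####
####....##.....###.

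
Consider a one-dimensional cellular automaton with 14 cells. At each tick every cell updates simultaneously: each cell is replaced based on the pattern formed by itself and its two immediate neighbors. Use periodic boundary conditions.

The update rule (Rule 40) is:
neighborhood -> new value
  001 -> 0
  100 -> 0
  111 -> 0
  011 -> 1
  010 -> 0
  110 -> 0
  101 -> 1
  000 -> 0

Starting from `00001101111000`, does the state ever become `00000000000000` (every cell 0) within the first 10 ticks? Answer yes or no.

00001011000000
00000110000000
00000100000000
00000000000000
all cells are 0 at tick 4

yes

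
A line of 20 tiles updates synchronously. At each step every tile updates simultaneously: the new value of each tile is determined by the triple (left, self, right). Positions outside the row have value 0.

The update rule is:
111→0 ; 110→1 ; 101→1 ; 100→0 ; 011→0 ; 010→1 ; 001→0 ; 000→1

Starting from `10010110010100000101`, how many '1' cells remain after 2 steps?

9

10011010011101110111
10001110000110011001
count of 1: 9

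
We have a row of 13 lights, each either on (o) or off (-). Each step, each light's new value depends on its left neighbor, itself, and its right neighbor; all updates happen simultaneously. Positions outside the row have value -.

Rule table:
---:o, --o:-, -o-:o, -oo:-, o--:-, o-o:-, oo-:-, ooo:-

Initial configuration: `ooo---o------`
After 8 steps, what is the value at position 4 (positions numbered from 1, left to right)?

----o-o-ooooo
ooo-o-o------
----o-o-ooooo  (repeats step 1; period 2)
step 8: ooo-o-o------
position 4 holds -

-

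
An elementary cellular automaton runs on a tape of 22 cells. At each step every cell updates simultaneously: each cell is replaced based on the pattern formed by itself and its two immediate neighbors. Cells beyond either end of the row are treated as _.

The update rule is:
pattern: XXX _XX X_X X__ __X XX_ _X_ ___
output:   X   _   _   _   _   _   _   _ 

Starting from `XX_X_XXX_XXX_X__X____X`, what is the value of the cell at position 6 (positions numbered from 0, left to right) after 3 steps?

______X___X___________
______________________
______________________
position 6 holds _

_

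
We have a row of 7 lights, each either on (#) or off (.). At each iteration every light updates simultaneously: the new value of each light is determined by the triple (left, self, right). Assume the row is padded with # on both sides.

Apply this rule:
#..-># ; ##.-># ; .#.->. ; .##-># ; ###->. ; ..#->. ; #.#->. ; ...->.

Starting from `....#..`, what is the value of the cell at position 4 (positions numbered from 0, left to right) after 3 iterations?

.

#....#.
##.....
.##....
position 4 holds .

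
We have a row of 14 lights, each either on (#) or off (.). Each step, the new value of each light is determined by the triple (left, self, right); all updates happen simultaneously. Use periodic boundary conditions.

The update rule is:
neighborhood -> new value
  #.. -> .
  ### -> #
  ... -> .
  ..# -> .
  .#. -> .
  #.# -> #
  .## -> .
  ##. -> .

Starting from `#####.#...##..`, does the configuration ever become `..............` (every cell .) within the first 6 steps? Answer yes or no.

yes

.###.#........
..#.#.........
...#..........
..............
all cells are . at step 4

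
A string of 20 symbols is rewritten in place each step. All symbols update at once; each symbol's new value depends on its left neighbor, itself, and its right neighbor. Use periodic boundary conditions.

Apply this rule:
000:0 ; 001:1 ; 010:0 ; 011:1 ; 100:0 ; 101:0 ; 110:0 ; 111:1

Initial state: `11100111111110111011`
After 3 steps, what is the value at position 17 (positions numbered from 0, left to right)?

1

step 1: 11001111111100110011
step 2: 10011111111001100111
step 3: 00111111110011001111
position 17 holds 1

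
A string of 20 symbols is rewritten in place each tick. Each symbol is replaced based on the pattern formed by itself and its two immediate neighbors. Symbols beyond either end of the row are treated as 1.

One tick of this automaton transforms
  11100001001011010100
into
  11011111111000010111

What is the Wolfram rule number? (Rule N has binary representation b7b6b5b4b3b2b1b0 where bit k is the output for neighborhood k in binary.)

151

position 0: 111 → 1  (bit 7 = 1)
position 2: 110 → 0  (bit 6 = 0)
position 11: 101 → 0  (bit 5 = 0)
position 3: 100 → 1  (bit 4 = 1)
position 12: 011 → 0  (bit 3 = 0)
position 7: 010 → 1  (bit 2 = 1)
position 6: 001 → 1  (bit 1 = 1)
position 4: 000 → 1  (bit 0 = 1)
bits b7..b0 = 10010111 = 151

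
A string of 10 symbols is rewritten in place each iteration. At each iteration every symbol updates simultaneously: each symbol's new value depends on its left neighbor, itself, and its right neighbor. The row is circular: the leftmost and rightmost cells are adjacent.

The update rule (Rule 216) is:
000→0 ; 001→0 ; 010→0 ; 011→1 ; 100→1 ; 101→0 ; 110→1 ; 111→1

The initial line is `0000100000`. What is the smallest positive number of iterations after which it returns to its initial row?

0000010000
0000001000
0000000100
0000000010
0000000001
1000000000
0100000000
0010000000
0001000000
0000100000

10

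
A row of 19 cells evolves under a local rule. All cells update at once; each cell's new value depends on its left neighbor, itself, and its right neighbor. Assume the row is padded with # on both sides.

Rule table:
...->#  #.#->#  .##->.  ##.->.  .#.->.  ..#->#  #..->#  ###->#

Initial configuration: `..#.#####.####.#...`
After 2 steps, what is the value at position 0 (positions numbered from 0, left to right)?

step 1: ##.#.###.#.##.#.###
step 2: #.#.#.#.#.#..#.#.##
position 0 holds #

#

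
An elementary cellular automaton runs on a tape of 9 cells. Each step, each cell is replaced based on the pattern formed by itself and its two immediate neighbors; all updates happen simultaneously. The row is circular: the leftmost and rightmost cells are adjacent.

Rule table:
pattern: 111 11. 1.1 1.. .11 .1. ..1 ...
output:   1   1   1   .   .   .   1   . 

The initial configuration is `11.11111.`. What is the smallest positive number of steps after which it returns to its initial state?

9

.11.11111
1.11.1111
11.11.111
111.11.11
1111.11.1
11111.11.
.11111.11
1.11111.1
11.11111.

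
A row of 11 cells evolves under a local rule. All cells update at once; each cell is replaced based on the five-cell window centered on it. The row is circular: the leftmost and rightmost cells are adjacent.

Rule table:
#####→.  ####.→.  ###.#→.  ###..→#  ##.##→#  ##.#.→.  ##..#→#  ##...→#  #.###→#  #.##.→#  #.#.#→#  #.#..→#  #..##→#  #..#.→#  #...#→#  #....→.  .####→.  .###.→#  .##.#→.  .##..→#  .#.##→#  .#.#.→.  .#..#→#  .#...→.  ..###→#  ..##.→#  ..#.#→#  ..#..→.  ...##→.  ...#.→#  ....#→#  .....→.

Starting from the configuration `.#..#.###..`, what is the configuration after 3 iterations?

.###......#

#.#########
.##........
.###......#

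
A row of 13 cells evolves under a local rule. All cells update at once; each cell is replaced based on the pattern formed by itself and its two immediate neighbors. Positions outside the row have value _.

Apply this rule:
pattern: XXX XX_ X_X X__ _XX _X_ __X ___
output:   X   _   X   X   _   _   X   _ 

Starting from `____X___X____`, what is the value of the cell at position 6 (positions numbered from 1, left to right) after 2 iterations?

_

iteration 1: ___X_X_X_X___
iteration 2: __X_X_X_X_X__
position 6 holds _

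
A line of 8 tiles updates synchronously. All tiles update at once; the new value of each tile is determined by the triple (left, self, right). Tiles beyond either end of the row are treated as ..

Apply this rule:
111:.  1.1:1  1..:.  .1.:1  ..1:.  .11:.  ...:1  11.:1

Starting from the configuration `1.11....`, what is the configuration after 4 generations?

111.1..1

generation 1: 11.1.111
generation 2: .1111..1
generation 3: ....1..1
generation 4: 111.1..1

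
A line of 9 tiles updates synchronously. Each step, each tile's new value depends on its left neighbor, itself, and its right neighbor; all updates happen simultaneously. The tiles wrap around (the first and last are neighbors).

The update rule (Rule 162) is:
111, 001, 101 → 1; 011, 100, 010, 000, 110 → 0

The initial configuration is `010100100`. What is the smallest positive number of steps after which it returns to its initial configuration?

9

step 1: 101001000
step 2: 010010001
step 3: 100100010
step 4: 001000101
step 5: 010001010
step 6: 100010100
step 7: 000101001
step 8: 001010010
step 9: 010100100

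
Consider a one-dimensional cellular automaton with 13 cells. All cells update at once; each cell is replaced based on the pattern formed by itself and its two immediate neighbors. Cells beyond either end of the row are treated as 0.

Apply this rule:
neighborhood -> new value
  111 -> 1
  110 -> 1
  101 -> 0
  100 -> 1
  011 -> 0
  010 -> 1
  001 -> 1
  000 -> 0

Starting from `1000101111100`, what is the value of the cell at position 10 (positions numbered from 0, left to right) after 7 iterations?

1101100111110
0100111011111
1111011001111
0111001110111
1011110110011
1001110011101
1110111101101
position 10 holds 1

1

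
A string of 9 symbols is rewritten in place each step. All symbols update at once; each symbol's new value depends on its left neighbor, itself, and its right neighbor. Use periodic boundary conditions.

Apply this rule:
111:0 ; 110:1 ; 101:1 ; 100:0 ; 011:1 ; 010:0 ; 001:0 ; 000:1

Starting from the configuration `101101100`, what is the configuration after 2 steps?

step 1: 011111100
step 2: 010000101

010000101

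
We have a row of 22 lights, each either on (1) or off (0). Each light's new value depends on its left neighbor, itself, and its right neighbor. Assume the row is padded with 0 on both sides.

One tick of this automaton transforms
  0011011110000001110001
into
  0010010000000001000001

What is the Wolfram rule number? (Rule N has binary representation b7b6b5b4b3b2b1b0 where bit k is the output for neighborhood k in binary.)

12

position 6: 111 → 0  (bit 7 = 0)
position 3: 110 → 0  (bit 6 = 0)
position 4: 101 → 0  (bit 5 = 0)
position 9: 100 → 0  (bit 4 = 0)
position 2: 011 → 1  (bit 3 = 1)
position 21: 010 → 1  (bit 2 = 1)
position 1: 001 → 0  (bit 1 = 0)
position 0: 000 → 0  (bit 0 = 0)
bits b7..b0 = 00001100 = 12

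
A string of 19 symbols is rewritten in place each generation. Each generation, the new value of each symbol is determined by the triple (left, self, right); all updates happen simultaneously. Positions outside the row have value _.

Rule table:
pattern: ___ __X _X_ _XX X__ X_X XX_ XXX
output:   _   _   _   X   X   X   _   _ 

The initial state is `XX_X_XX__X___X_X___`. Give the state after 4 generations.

__X_X_X_X_X__X___X_

X_X_XX_X__X___X_X__
_X_XX_X_X__X___X_X_
__XX_X_X_X__X___X_X
__X_X_X_X_X__X___X_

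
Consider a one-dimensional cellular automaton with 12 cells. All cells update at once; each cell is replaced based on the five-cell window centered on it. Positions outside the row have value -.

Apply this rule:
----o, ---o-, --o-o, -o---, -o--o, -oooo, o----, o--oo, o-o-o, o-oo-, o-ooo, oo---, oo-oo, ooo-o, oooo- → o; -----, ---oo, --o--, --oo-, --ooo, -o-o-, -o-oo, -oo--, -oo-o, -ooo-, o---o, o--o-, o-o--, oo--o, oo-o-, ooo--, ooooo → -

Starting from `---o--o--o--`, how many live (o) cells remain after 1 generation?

generation 1: -oo-o--o--oo
count of o: 6

6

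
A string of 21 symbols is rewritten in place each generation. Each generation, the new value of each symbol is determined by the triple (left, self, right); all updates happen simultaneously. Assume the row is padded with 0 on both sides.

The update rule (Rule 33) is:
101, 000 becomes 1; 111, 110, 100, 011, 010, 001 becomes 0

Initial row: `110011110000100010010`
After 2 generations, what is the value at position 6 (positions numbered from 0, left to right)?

1

generation 1: 000000000110001000000
generation 2: 111111110000100011111
position 6 holds 1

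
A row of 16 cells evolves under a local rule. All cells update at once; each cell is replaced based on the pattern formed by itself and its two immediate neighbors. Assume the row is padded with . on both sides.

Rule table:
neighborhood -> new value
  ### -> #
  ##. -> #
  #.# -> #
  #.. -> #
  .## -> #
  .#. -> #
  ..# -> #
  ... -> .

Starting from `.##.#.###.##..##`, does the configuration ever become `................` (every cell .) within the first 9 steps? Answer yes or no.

no

################
################  (fixed point — unchanged through step 9)
step 9 is ################, still not uniform .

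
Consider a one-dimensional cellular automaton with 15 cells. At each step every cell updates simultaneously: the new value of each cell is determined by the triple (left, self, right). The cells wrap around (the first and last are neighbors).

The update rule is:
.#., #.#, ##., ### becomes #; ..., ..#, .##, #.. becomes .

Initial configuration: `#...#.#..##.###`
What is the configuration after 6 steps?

#.....#........

#...###...##.##
#....##....##.#
#.....#.....##.
#.....#......##
#.....#.......#
#.....#........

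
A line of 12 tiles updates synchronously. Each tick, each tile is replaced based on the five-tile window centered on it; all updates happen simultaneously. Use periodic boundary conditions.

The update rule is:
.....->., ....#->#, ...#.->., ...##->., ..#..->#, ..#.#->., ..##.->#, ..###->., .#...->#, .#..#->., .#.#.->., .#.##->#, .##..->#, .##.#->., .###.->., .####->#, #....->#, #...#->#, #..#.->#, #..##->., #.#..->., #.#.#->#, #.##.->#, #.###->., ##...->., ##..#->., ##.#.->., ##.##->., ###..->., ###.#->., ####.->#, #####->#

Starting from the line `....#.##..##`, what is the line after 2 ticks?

.##..###..##
.##.......#.

.##.......#.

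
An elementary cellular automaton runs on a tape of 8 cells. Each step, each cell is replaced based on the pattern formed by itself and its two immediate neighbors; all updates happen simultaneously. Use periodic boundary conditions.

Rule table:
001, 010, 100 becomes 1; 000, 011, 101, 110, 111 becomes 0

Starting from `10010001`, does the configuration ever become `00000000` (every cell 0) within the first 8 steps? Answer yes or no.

01111010
10000011
01000100
11101110
00000000
all cells are 0 at step 5

yes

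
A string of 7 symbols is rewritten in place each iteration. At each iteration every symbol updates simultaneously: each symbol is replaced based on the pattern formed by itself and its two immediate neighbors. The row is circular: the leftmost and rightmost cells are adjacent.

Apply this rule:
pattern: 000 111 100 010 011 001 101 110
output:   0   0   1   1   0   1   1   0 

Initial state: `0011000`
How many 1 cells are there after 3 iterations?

1

iteration 1: 0100100
iteration 2: 1111110
iteration 3: 0000001
count of 1: 1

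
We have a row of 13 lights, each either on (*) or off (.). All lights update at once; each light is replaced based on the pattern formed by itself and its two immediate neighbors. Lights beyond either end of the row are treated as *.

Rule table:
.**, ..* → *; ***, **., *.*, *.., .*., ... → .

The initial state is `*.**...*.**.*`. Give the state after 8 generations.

..*..**..**..

..*...*..*..*
.*...*..*..**
....*..*..**.
...*..*..**..
..*..*..**..*
.*..*..**..**
...*..**..**.
..*..**..**..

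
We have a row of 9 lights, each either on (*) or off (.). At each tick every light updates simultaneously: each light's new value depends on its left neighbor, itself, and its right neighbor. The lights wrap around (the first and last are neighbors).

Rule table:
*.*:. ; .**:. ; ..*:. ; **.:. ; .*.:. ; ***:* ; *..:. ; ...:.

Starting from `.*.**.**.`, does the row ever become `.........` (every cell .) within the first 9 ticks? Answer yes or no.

tick 1: .........
all cells are . at tick 1

yes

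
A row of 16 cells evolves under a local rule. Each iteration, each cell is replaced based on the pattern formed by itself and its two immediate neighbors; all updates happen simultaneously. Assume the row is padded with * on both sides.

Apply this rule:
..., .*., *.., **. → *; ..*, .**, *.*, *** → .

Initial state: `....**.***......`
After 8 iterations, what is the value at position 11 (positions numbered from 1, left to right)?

*

***..*...******.
..**.***......*.
*..*...******.*.
**.***......*.*.
.*...******.*.*.
.***......*.*.*.
...******.*.*.*.
**......*.*.*.*.
position 11 holds *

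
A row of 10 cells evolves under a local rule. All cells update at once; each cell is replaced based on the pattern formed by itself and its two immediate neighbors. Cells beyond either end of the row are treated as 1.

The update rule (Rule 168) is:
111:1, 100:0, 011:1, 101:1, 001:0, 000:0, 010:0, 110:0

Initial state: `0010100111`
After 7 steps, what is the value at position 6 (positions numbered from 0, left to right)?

0001000111
0000000111
0000000111  (fixed point — unchanged through step 7)
position 6 holds 0

0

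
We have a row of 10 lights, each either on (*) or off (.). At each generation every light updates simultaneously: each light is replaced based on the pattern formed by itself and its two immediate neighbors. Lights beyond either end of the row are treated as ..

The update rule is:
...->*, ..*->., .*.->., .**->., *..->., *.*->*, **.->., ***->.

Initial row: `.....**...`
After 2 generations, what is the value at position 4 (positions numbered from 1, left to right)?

****....**
.....**...
position 4 holds .

.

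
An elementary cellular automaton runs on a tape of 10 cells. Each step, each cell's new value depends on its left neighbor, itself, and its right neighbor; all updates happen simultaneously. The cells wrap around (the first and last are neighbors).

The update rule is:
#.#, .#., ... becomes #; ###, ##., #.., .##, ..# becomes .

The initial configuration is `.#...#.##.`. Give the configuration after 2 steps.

.####...##

step 1: .#.#.##...
step 2: .####...##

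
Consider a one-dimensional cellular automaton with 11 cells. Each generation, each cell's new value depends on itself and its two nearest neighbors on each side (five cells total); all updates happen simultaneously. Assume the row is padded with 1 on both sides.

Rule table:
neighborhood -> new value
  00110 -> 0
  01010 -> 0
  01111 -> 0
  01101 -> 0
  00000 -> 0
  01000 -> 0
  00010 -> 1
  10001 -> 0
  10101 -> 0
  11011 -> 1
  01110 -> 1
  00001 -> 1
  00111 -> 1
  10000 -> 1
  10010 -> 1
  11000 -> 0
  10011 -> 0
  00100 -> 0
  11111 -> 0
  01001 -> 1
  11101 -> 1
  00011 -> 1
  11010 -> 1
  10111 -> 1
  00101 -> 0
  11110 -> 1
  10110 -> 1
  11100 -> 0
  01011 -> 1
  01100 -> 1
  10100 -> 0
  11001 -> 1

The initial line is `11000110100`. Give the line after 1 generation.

10001001010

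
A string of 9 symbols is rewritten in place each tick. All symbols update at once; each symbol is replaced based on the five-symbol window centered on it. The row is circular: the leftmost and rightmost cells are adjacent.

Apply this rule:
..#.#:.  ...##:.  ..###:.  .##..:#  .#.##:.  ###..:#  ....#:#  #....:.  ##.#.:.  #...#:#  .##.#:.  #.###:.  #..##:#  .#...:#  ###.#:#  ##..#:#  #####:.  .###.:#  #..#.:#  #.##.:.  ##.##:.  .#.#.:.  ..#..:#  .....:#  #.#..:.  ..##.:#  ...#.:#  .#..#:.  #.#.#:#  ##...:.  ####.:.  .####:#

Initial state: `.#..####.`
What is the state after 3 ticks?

##.#.#.##
.#.#.#..#
.#.#...#.

.#.#...#.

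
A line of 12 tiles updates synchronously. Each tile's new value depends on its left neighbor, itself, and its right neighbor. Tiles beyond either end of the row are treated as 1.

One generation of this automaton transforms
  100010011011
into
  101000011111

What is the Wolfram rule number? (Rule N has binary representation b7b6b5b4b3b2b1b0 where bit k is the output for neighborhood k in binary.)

233

position 11: 111 → 1  (bit 7 = 1)
position 0: 110 → 1  (bit 6 = 1)
position 9: 101 → 1  (bit 5 = 1)
position 1: 100 → 0  (bit 4 = 0)
position 7: 011 → 1  (bit 3 = 1)
position 4: 010 → 0  (bit 2 = 0)
position 3: 001 → 0  (bit 1 = 0)
position 2: 000 → 1  (bit 0 = 1)
bits b7..b0 = 11101001 = 233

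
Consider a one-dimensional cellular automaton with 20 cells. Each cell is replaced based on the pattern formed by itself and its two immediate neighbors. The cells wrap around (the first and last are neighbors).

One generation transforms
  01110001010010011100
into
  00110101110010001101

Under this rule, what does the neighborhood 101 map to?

At position 8 the neighborhood is 101; the next row has 1 there.

1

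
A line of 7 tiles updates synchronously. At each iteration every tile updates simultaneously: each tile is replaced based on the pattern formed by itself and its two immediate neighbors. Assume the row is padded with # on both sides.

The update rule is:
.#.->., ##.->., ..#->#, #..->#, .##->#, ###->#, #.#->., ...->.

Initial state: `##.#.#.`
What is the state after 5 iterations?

#..####

#......
.#....#
..#..##
##.####
#..####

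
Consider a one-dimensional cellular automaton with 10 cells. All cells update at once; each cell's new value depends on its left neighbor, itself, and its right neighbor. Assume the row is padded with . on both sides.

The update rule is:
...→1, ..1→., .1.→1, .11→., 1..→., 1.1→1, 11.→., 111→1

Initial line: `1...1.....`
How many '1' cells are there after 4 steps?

1.1.1.1111
111111.11.
.1111.1...
..11.11.11
count of 1: 6

6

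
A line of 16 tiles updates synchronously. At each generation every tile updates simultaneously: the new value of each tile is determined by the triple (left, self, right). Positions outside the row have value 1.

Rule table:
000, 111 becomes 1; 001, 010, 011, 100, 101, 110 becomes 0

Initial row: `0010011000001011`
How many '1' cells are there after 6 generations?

8

0000000011100001
0111111001001100
0011110000000000
0001100111111110
0100000011111100
0001111001111000
count of 1: 8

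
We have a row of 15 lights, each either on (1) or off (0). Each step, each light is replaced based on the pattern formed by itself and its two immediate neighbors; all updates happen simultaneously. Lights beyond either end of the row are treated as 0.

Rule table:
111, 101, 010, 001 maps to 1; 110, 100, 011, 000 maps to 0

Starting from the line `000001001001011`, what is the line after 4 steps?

step 1: 000011011011100
step 2: 000100100101000
step 3: 001101101111000
step 4: 010010010110000

010010010110000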